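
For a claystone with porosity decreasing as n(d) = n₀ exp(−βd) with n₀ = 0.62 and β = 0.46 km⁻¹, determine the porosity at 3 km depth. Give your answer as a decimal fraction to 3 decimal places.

0.156

n = n₀·exp(−β·d) = 0.62 × exp(−0.46 × 3) = 0.62 × exp(−1.38)
  = 0.62 × 0.2516 = 0.1560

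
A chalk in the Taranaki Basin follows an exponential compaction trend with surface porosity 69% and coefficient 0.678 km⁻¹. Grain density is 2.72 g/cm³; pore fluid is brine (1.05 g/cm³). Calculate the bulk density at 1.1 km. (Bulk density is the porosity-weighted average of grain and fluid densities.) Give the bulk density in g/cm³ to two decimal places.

Porosity at depth: phi = 0.69·exp(−0.678×1.1) = 0.69×0.4744 = 0.3273
Bulk density: ρ_b = (1−phi)ρ_g + phi·ρ_f = 0.6727×2.72 + 0.3273×1.05
       = 1.830 + 0.344 = 2.173 g/cm³

2.17 g/cm³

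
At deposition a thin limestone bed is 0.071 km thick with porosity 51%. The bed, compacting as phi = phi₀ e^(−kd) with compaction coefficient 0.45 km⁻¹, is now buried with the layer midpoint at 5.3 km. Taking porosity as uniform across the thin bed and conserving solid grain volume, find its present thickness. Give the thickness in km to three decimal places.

0.037 km

Porosity at 5.3 km: phi = 0.51·exp(−0.45×5.3) = 0.0470
Solid-volume conservation: h(1−phi) = h₀(1−phi₀) ⇒ h = h₀·(1−phi₀)/(1−phi)
h = 0.071 × (1 − 0.51)/(1 − 0.0470) = 0.071 × 0.5141 = 0.0365 km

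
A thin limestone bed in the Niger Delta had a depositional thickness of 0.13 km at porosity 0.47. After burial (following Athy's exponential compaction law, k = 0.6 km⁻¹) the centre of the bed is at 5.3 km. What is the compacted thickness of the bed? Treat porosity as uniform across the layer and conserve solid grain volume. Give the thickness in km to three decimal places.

0.070 km

Porosity at 5.3 km: phi = 0.47·exp(−0.6×5.3) = 0.0195
Solid-volume conservation: h(1−phi) = h₀(1−phi₀) ⇒ h = h₀·(1−phi₀)/(1−phi)
h = 0.13 × (1 − 0.47)/(1 − 0.0195) = 0.13 × 0.5406 = 0.0703 km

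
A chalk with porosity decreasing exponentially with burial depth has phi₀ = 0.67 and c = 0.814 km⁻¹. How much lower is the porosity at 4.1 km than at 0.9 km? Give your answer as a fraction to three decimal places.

phi(0.9) = 0.67·e^(−0.814×0.9) = 0.3220
phi(4.1) = 0.67·e^(−0.814×4.1) = 0.0238
Δphi = 0.3220 − 0.0238 = 0.2982

0.298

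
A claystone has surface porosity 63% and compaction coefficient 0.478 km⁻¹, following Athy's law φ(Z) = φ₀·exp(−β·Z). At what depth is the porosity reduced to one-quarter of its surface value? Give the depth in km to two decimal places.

φ/φ₀ = 1/4 ⇒ exp(−β·Z) = 1/4 ⇒ Z = ln(4) / β
Z = 1.3863 / 0.478 = 2.900 km

2.90 km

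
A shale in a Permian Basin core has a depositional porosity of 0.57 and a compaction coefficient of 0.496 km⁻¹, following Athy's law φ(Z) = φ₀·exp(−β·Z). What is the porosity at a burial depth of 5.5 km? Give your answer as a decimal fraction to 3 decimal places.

φ = φ₀·exp(−β·Z) = 0.57 × exp(−0.496 × 5.5) = 0.57 × exp(−2.728)
  = 0.57 × 0.0653 = 0.0372

0.037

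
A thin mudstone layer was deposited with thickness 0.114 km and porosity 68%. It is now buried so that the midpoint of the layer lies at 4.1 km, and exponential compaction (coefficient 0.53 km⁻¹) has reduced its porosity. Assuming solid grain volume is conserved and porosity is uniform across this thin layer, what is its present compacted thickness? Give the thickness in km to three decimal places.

Porosity at 4.1 km: phi = 0.68·exp(−0.53×4.1) = 0.0774
Solid-volume conservation: h(1−phi) = h₀(1−phi₀) ⇒ h = h₀·(1−phi₀)/(1−phi)
h = 0.114 × (1 − 0.68)/(1 − 0.0774) = 0.114 × 0.3468 = 0.0395 km

0.040 km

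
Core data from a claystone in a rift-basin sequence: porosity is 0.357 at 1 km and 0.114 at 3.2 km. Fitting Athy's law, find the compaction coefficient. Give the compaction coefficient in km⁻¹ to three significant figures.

0.519 km⁻¹

Athy: n(d) = n₀ e^(−cd) ⇒ n₁/n₂ = e^{c(d₂−d₁)} ⇒ c = ln(n₁/n₂)/(d₂−d₁)
c = ln(0.357/0.114) / (3.2 − 1) = ln(3.132) / 2.2 = 1.1415 / 2.2 = 0.5189 km⁻¹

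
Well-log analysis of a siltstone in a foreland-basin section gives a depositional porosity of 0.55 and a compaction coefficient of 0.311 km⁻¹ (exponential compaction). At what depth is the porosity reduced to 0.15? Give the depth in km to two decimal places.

Invert Athy's law: d = ln(phi₀/phi) / k
d = ln(0.55/0.15) / 0.311 = ln(3.667) / 0.311 = 1.2993 / 0.311 = 4.178 km

4.18 km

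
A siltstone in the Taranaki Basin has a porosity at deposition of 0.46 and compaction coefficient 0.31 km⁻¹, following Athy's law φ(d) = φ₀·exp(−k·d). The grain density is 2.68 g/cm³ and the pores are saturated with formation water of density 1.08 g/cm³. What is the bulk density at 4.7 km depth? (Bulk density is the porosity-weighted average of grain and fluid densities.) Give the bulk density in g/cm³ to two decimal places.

Porosity at depth: φ = 0.46·exp(−0.31×4.7) = 0.46×0.2329 = 0.1071
Bulk density: ρ_b = (1−φ)ρ_g + φ·ρ_f = 0.8929×2.68 + 0.1071×1.08
       = 2.393 + 0.116 = 2.509 g/cm³

2.51 g/cm³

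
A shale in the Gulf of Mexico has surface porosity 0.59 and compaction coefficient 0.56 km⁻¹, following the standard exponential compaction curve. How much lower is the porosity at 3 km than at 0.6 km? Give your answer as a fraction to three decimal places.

φ(0.6) = 0.59·e^(−0.56×0.6) = 0.4216
φ(3) = 0.59·e^(−0.56×3) = 0.1100
Δφ = 0.4216 − 0.1100 = 0.3117

0.312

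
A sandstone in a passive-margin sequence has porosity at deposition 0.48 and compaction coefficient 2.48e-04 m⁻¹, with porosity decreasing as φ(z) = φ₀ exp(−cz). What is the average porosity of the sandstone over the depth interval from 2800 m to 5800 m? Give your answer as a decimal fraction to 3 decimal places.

0.169

Working in km (1 km = 1000 m; c in km⁻¹ = c in m⁻¹ × 1000):
⟨φ⟩ = (1/(z₂−z₁)) ∫ φ₀ e^(−cz) dz = φ₀·(e^(−c·z₁) − e^(−c·z₂)) / (c·(z₂−z₁))
e^(−0.248×2.8) = 0.4994; e^(−0.248×5.8) = 0.2373
⟨φ⟩ = 0.48 × (0.4994 − 0.2373) / (0.248 × 3) = 0.48 × 0.3522 = 0.1691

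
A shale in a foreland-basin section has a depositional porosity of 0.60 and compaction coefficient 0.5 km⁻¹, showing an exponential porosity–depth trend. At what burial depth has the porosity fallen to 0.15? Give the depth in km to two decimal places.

Invert Athy's law: d = ln(n₀/n) / c
d = ln(0.6/0.15) / 0.5 = ln(4) / 0.5 = 1.3863 / 0.5 = 2.773 km

2.77 km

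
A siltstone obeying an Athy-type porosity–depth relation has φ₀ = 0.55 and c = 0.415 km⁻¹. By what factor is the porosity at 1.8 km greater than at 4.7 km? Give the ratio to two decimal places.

3.33

φ(d₁)/φ(d₂) = e^(−c·d₁)/e^(−c·d₂) = e^{c(d₂−d₁)}
= exp(0.415 × 2.9) = exp(1.204) = 3.3318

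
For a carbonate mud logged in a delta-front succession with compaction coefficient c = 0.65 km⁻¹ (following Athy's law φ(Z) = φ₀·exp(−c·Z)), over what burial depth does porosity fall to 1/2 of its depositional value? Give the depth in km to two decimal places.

1.07 km

φ/φ₀ = 1/2 ⇒ exp(−c·Z) = 1/2 ⇒ Z = ln(2) / c
Z = 0.6931 / 0.65 = 1.066 km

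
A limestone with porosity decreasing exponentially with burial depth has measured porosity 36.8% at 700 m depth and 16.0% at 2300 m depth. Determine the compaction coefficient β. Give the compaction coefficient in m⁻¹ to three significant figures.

Working in km (1 km = 1000 m; β in km⁻¹ = β in m⁻¹ × 1000):
Athy: φ(d) = φ₀ e^(−βd) ⇒ φ₁/φ₂ = e^{β(d₂−d₁)} ⇒ β = ln(φ₁/φ₂)/(d₂−d₁)
β = ln(0.368/0.16) / (2.3 − 0.7) = ln(2.3) / 1.6 = 0.8329 / 1.6 = 0.5206 km⁻¹

0.000521 m⁻¹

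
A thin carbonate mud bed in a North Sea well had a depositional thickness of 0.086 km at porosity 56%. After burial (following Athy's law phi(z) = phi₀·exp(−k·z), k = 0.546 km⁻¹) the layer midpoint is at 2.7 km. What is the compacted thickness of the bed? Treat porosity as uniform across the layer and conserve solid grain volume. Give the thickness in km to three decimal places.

0.043 km

Porosity at 2.7 km: phi = 0.56·exp(−0.546×2.7) = 0.1282
Solid-volume conservation: h(1−phi) = h₀(1−phi₀) ⇒ h = h₀·(1−phi₀)/(1−phi)
h = 0.086 × (1 − 0.56)/(1 − 0.1282) = 0.086 × 0.5047 = 0.0434 km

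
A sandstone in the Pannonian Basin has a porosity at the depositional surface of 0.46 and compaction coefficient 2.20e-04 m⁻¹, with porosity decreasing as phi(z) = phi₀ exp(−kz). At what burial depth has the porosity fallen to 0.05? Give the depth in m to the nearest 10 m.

Working in km (1 km = 1000 m; k in km⁻¹ = k in m⁻¹ × 1000):
Invert Athy's law: z = ln(phi₀/phi) / k
z = ln(0.46/0.05) / 0.22 = ln(9.2) / 0.22 = 2.2192 / 0.22 = 10.087 km

10090 m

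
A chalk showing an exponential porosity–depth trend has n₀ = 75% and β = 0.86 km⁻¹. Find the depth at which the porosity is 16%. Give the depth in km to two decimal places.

1.80 km

Invert Athy's law: z = ln(n₀/n) / β
z = ln(0.75/0.16) / 0.86 = ln(4.688) / 0.86 = 1.5449 / 0.86 = 1.796 km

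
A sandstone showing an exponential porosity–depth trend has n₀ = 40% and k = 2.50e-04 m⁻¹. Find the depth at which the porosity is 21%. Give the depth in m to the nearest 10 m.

2580 m

Working in km (1 km = 1000 m; k in km⁻¹ = k in m⁻¹ × 1000):
Invert Athy's law: d = ln(n₀/n) / k
d = ln(0.4/0.21) / 0.25 = ln(1.905) / 0.25 = 0.6444 / 0.25 = 2.577 km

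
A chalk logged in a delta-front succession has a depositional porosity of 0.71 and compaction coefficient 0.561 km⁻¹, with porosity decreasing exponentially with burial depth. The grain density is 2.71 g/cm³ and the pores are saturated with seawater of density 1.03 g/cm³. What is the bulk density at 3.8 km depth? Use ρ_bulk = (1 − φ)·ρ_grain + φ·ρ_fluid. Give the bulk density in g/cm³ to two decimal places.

Porosity at depth: phi = 0.71·exp(−0.561×3.8) = 0.71×0.1186 = 0.0842
Bulk density: ρ_b = (1−phi)ρ_g + phi·ρ_f = 0.9158×2.71 + 0.0842×1.03
       = 2.482 + 0.087 = 2.569 g/cm³

2.57 g/cm³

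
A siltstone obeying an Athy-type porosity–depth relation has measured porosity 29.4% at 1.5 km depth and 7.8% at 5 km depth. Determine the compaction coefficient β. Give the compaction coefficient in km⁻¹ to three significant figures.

0.379 km⁻¹

Athy: phi(Z) = phi₀ e^(−βZ) ⇒ phi₁/phi₂ = e^{β(Z₂−Z₁)} ⇒ β = ln(phi₁/phi₂)/(Z₂−Z₁)
β = ln(0.294/0.078) / (5 − 1.5) = ln(3.769) / 3.5 = 1.3269 / 3.5 = 0.3791 km⁻¹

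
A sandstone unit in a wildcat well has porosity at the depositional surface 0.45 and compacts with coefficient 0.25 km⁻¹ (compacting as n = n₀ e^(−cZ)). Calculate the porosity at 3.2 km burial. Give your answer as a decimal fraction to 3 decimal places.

n = n₀·exp(−c·Z) = 0.45 × exp(−0.25 × 3.2) = 0.45 × exp(−0.8)
  = 0.45 × 0.4493 = 0.2022

0.202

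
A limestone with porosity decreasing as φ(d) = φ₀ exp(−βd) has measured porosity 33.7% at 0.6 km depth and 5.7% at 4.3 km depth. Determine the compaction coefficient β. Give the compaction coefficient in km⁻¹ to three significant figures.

0.480 km⁻¹

Athy: φ(d) = φ₀ e^(−βd) ⇒ φ₁/φ₂ = e^{β(d₂−d₁)} ⇒ β = ln(φ₁/φ₂)/(d₂−d₁)
β = ln(0.337/0.057) / (4.3 − 0.6) = ln(5.912) / 3.7 = 1.7770 / 3.7 = 0.4803 km⁻¹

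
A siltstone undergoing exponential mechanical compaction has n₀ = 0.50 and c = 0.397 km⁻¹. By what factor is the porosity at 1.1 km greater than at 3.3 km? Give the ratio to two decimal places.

n(d₁)/n(d₂) = e^(−c·d₁)/e^(−c·d₂) = e^{c(d₂−d₁)}
= exp(0.397 × 2.2) = exp(0.8734) = 2.3950

2.40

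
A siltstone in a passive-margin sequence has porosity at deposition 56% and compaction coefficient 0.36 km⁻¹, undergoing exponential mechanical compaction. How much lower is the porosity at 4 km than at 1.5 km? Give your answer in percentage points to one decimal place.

19.4 percentage points

n(1.5) = 0.56·e^(−0.36×1.5) = 0.3263
n(4) = 0.56·e^(−0.36×4) = 0.1327
Δn = 0.3263 − 0.1327 = 0.1937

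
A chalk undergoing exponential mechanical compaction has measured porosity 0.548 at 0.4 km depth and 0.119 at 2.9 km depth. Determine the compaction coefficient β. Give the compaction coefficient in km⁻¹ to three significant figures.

Athy: φ(d) = φ₀ e^(−βd) ⇒ φ₁/φ₂ = e^{β(d₂−d₁)} ⇒ β = ln(φ₁/φ₂)/(d₂−d₁)
β = ln(0.548/0.119) / (2.9 − 0.4) = ln(4.605) / 2.5 = 1.5272 / 2.5 = 0.6109 km⁻¹

0.611 km⁻¹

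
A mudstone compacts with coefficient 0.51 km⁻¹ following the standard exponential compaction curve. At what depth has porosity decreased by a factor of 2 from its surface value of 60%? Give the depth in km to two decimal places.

1.36 km

phi/phi₀ = 1/2 ⇒ exp(−k·d) = 1/2 ⇒ d = ln(2) / k
d = 0.6931 / 0.51 = 1.359 km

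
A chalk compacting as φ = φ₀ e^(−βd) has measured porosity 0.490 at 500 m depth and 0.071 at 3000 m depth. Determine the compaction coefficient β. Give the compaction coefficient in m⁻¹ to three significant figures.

Working in km (1 km = 1000 m; β in km⁻¹ = β in m⁻¹ × 1000):
Athy: φ(d) = φ₀ e^(−βd) ⇒ φ₁/φ₂ = e^{β(d₂−d₁)} ⇒ β = ln(φ₁/φ₂)/(d₂−d₁)
β = ln(0.49/0.071) / (3 − 0.5) = ln(6.901) / 2.5 = 1.9317 / 2.5 = 0.7727 km⁻¹

0.000773 m⁻¹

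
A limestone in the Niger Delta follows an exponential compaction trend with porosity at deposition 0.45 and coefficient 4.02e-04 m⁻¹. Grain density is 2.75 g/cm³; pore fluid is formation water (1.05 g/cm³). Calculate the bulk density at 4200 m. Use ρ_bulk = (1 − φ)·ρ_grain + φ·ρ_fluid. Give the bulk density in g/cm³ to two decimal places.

Working in km (1 km = 1000 m; β in km⁻¹ = β in m⁻¹ × 1000):
Porosity at depth: φ = 0.45·exp(−0.402×4.2) = 0.45×0.1848 = 0.0832
Bulk density: ρ_b = (1−φ)ρ_g + φ·ρ_f = 0.9168×2.75 + 0.0832×1.05
       = 2.521 + 0.087 = 2.609 g/cm³

2.61 g/cm³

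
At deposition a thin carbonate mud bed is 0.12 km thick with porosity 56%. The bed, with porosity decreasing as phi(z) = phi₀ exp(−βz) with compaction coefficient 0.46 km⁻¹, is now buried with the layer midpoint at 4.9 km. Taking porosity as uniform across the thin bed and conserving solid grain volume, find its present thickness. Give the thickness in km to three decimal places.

0.056 km

Porosity at 4.9 km: phi = 0.56·exp(−0.46×4.9) = 0.0588
Solid-volume conservation: h(1−phi) = h₀(1−phi₀) ⇒ h = h₀·(1−phi₀)/(1−phi)
h = 0.12 × (1 − 0.56)/(1 − 0.0588) = 0.12 × 0.4675 = 0.0561 km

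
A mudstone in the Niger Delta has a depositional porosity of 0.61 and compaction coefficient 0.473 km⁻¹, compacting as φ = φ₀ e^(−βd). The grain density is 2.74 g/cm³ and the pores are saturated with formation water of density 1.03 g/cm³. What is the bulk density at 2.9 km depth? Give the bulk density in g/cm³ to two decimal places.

Porosity at depth: φ = 0.61·exp(−0.473×2.9) = 0.61×0.2537 = 0.1547
Bulk density: ρ_b = (1−φ)ρ_g + φ·ρ_f = 0.8453×2.74 + 0.1547×1.03
       = 2.316 + 0.159 = 2.475 g/cm³

2.48 g/cm³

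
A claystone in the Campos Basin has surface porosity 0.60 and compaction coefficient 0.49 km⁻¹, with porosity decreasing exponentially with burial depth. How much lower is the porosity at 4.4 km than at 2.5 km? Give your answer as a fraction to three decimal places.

φ(2.5) = 0.6·e^(−0.49×2.5) = 0.1763
φ(4.4) = 0.6·e^(−0.49×4.4) = 0.0695
Δφ = 0.1763 − 0.0695 = 0.1068

0.107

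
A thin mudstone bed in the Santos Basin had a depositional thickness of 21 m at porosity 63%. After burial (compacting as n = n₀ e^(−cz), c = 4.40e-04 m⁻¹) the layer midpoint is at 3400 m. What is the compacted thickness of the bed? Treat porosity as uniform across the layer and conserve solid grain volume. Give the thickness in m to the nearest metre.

Working in km (1 km = 1000 m; c in km⁻¹ = c in m⁻¹ × 1000):
Porosity at 3.4 km: n = 0.63·exp(−0.44×3.4) = 0.1411
Solid-volume conservation: h(1−n) = h₀(1−n₀) ⇒ h = h₀·(1−n₀)/(1−n)
h = 0.021 × (1 − 0.63)/(1 − 0.1411) = 0.021 × 0.4308 = 0.0090 km

9 m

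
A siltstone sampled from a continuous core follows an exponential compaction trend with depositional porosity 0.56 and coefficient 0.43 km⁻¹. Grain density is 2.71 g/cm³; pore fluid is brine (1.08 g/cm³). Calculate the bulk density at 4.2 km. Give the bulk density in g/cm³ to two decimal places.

Porosity at depth: φ = 0.56·exp(−0.43×4.2) = 0.56×0.1643 = 0.0920
Bulk density: ρ_b = (1−φ)ρ_g + φ·ρ_f = 0.9080×2.71 + 0.0920×1.08
       = 2.461 + 0.099 = 2.560 g/cm³

2.56 g/cm³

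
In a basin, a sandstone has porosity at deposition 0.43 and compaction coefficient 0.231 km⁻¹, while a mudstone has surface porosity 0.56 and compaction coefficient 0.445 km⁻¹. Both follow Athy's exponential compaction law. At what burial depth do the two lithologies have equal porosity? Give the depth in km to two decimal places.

1.23 km

Set φ₀ₐ e^(−βₐz) = φ₀ᵦ e^(−βᵦz) ⇒ ln(φ₀ₐ/φ₀ᵦ) = (βₐ − βᵦ)·z
z = ln(0.43/0.56) / (0.231 − 0.445) = -0.2642 / -0.214 = 1.234 km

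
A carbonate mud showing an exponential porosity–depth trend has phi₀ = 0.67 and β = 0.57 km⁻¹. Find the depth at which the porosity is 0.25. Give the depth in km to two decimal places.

Invert Athy's law: d = ln(phi₀/phi) / β
d = ln(0.67/0.25) / 0.57 = ln(2.68) / 0.57 = 0.9858 / 0.57 = 1.730 km

1.73 km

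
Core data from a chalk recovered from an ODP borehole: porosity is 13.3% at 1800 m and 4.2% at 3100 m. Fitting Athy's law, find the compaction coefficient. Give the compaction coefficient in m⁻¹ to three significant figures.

Working in km (1 km = 1000 m; β in km⁻¹ = β in m⁻¹ × 1000):
Athy: n(Z) = n₀ e^(−βZ) ⇒ n₁/n₂ = e^{β(Z₂−Z₁)} ⇒ β = ln(n₁/n₂)/(Z₂−Z₁)
β = ln(0.133/0.042) / (3.1 − 1.8) = ln(3.167) / 1.3 = 1.1527 / 1.3 = 0.8867 km⁻¹

0.000887 m⁻¹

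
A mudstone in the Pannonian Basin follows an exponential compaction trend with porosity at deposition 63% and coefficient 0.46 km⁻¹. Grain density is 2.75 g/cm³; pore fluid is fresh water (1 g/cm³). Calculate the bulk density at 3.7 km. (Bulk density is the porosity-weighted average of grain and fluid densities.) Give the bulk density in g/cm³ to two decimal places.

Porosity at depth: φ = 0.63·exp(−0.46×3.7) = 0.63×0.1823 = 0.1149
Bulk density: ρ_b = (1−φ)ρ_g + φ·ρ_f = 0.8851×2.75 + 0.1149×1
       = 2.434 + 0.115 = 2.549 g/cm³

2.55 g/cm³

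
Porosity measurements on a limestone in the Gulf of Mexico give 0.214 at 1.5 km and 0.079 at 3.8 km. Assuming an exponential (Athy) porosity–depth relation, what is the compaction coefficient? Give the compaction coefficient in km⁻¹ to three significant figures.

Athy: φ(d) = φ₀ e^(−kd) ⇒ φ₁/φ₂ = e^{k(d₂−d₁)} ⇒ k = ln(φ₁/φ₂)/(d₂−d₁)
k = ln(0.214/0.079) / (3.8 − 1.5) = ln(2.709) / 2.3 = 0.9965 / 2.3 = 0.4333 km⁻¹

0.433 km⁻¹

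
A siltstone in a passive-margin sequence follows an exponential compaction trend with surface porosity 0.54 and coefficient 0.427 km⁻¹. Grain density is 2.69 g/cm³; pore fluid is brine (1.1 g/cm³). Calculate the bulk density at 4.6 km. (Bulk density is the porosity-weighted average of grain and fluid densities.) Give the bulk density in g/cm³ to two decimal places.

Porosity at depth: φ = 0.54·exp(−0.427×4.6) = 0.54×0.1403 = 0.0757
Bulk density: ρ_b = (1−φ)ρ_g + φ·ρ_f = 0.9243×2.69 + 0.0757×1.1
       = 2.486 + 0.083 = 2.570 g/cm³

2.57 g/cm³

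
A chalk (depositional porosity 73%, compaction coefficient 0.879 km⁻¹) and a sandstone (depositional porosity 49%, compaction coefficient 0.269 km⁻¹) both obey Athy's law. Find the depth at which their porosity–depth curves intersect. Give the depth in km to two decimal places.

0.65 km

Set phi₀ₐ e^(−cₐZ) = phi₀ᵦ e^(−cᵦZ) ⇒ ln(phi₀ₐ/phi₀ᵦ) = (cₐ − cᵦ)·Z
Z = ln(0.73/0.49) / (0.879 − 0.269) = 0.3986 / 0.61 = 0.654 km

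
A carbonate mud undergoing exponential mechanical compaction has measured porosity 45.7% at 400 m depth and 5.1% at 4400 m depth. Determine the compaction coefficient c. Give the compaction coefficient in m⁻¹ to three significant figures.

0.000548 m⁻¹

Working in km (1 km = 1000 m; c in km⁻¹ = c in m⁻¹ × 1000):
Athy: n(z) = n₀ e^(−cz) ⇒ n₁/n₂ = e^{c(z₂−z₁)} ⇒ c = ln(n₁/n₂)/(z₂−z₁)
c = ln(0.457/0.051) / (4.4 − 0.4) = ln(8.961) / 4 = 2.1929 / 4 = 0.5482 km⁻¹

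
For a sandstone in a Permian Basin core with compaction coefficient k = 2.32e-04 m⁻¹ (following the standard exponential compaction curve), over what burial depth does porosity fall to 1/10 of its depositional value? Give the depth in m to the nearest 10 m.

Working in km (1 km = 1000 m; k in km⁻¹ = k in m⁻¹ × 1000):
phi/phi₀ = 1/10 ⇒ exp(−k·Z) = 1/10 ⇒ Z = ln(10) / k
Z = 2.3026 / 0.232 = 9.925 km

9920 m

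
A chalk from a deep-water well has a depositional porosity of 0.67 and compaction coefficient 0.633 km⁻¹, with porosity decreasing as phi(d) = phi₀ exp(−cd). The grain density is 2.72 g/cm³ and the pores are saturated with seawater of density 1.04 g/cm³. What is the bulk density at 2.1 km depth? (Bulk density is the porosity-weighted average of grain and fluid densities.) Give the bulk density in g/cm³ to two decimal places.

Porosity at depth: phi = 0.67·exp(−0.633×2.1) = 0.67×0.2647 = 0.1773
Bulk density: ρ_b = (1−phi)ρ_g + phi·ρ_f = 0.8227×2.72 + 0.1773×1.04
       = 2.238 + 0.184 = 2.422 g/cm³

2.42 g/cm³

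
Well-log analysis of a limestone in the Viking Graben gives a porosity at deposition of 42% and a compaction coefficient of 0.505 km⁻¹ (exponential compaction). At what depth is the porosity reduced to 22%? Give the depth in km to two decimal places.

1.28 km

Invert Athy's law: Z = ln(φ₀/φ) / k
Z = ln(0.42/0.22) / 0.505 = ln(1.909) / 0.505 = 0.6466 / 0.505 = 1.280 km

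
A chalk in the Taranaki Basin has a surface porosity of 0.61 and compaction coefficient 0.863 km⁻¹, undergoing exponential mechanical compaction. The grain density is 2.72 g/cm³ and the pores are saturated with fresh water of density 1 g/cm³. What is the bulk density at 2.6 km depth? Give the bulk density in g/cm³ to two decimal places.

2.61 g/cm³

Porosity at depth: phi = 0.61·exp(−0.863×2.6) = 0.61×0.1061 = 0.0647
Bulk density: ρ_b = (1−phi)ρ_g + phi·ρ_f = 0.9353×2.72 + 0.0647×1
       = 2.544 + 0.065 = 2.609 g/cm³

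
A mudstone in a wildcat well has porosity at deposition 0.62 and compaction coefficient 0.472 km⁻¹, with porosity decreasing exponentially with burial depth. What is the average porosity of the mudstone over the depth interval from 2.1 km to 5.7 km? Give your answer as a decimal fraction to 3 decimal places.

0.111

⟨φ⟩ = (1/(d₂−d₁)) ∫ φ₀ e^(−βd) dd = φ₀·(e^(−β·d₁) − e^(−β·d₂)) / (β·(d₂−d₁))
e^(−0.472×2.1) = 0.3711; e^(−0.472×5.7) = 0.0679
⟨φ⟩ = 0.62 × (0.3711 − 0.0679) / (0.472 × 3.6) = 0.62 × 0.1785 = 0.1107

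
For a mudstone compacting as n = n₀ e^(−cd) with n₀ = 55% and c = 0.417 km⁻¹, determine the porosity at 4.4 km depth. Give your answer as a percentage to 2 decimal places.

8.78%

n = n₀·exp(−c·d) = 0.55 × exp(−0.417 × 4.4) = 0.55 × exp(−1.835)
  = 0.55 × 0.1596 = 0.0878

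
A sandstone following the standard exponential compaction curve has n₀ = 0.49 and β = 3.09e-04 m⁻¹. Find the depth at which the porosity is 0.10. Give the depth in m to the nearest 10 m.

5140 m

Working in km (1 km = 1000 m; β in km⁻¹ = β in m⁻¹ × 1000):
Invert Athy's law: z = ln(n₀/n) / β
z = ln(0.49/0.1) / 0.309 = ln(4.9) / 0.309 = 1.5892 / 0.309 = 5.143 km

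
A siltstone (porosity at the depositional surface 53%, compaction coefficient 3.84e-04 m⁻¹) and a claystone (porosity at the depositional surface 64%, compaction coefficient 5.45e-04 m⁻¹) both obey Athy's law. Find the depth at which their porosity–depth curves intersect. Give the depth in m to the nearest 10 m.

Working in km (1 km = 1000 m; k in km⁻¹ = k in m⁻¹ × 1000):
Set n₀ₐ e^(−kₐz) = n₀ᵦ e^(−kᵦz) ⇒ ln(n₀ₐ/n₀ᵦ) = (kₐ − kᵦ)·z
z = ln(0.53/0.64) / (0.384 − 0.545) = -0.1886 / -0.161 = 1.171 km

1170 m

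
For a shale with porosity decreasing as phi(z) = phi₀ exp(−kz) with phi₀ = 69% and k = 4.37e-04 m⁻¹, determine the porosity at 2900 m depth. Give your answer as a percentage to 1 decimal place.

Working in km (1 km = 1000 m; k in km⁻¹ = k in m⁻¹ × 1000):
phi = phi₀·exp(−k·z) = 0.69 × exp(−0.437 × 2.9) = 0.69 × exp(−1.267)
  = 0.69 × 0.2816 = 0.1943

19.4%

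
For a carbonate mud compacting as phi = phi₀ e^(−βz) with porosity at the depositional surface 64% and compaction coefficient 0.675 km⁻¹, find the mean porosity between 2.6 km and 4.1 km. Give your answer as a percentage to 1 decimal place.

7.0%

⟨phi⟩ = (1/(z₂−z₁)) ∫ phi₀ e^(−βz) dz = phi₀·(e^(−β·z₁) − e^(−β·z₂)) / (β·(z₂−z₁))
e^(−0.675×2.6) = 0.1729; e^(−0.675×4.1) = 0.0628
⟨phi⟩ = 0.64 × (0.1729 − 0.0628) / (0.675 × 1.5) = 0.64 × 0.1087 = 0.0696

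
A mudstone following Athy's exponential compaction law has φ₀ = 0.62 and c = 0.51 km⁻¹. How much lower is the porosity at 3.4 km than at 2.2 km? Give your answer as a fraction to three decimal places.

0.092

φ(2.2) = 0.62·e^(−0.51×2.2) = 0.2019
φ(3.4) = 0.62·e^(−0.51×3.4) = 0.1095
Δφ = 0.2019 − 0.1095 = 0.0924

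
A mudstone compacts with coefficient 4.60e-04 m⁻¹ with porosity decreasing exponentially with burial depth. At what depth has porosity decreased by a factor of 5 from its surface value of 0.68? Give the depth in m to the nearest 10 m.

Working in km (1 km = 1000 m; β in km⁻¹ = β in m⁻¹ × 1000):
φ/φ₀ = 1/5 ⇒ exp(−β·Z) = 1/5 ⇒ Z = ln(5) / β
Z = 1.6094 / 0.46 = 3.499 km

3500 m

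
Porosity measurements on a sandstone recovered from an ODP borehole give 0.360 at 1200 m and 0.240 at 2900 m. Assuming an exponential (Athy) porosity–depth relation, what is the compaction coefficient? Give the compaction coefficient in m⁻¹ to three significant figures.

Working in km (1 km = 1000 m; β in km⁻¹ = β in m⁻¹ × 1000):
Athy: n(Z) = n₀ e^(−βZ) ⇒ n₁/n₂ = e^{β(Z₂−Z₁)} ⇒ β = ln(n₁/n₂)/(Z₂−Z₁)
β = ln(0.36/0.24) / (2.9 − 1.2) = ln(1.5) / 1.7 = 0.4055 / 1.7 = 0.2385 km⁻¹

0.000239 m⁻¹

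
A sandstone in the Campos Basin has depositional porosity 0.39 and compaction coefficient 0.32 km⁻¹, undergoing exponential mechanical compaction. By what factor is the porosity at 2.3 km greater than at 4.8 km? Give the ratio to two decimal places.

2.23

n(Z₁)/n(Z₂) = e^(−k·Z₁)/e^(−k·Z₂) = e^{k(Z₂−Z₁)}
= exp(0.32 × 2.5) = exp(0.8) = 2.2255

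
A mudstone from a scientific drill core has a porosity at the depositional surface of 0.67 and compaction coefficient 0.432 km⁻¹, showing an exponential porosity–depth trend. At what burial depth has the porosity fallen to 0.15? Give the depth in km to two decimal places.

3.46 km

Invert Athy's law: z = ln(φ₀/φ) / k
z = ln(0.67/0.15) / 0.432 = ln(4.467) / 0.432 = 1.4966 / 0.432 = 3.464 km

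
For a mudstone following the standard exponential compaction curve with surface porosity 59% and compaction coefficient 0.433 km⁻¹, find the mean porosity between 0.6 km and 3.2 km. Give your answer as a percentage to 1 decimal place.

⟨phi⟩ = (1/(Z₂−Z₁)) ∫ phi₀ e^(−βZ) dZ = phi₀·(e^(−β·Z₁) − e^(−β·Z₂)) / (β·(Z₂−Z₁))
e^(−0.433×0.6) = 0.7712; e^(−0.433×3.2) = 0.2502
⟨phi⟩ = 0.59 × (0.7712 − 0.2502) / (0.433 × 2.6) = 0.59 × 0.4628 = 0.2731

27.3%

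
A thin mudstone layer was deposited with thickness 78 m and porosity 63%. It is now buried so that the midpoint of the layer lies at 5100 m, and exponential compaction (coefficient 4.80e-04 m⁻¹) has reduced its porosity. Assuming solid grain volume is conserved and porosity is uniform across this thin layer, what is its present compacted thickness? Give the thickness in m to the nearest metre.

31 m

Working in km (1 km = 1000 m; k in km⁻¹ = k in m⁻¹ × 1000):
Porosity at 5.1 km: φ = 0.63·exp(−0.48×5.1) = 0.0545
Solid-volume conservation: h(1−φ) = h₀(1−φ₀) ⇒ h = h₀·(1−φ₀)/(1−φ)
h = 0.078 × (1 − 0.63)/(1 − 0.0545) = 0.078 × 0.3913 = 0.0305 km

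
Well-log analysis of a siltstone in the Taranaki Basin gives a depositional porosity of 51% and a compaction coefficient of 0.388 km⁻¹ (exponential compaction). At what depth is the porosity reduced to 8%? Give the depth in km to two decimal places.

4.77 km

Invert Athy's law: z = ln(phi₀/phi) / c
z = ln(0.51/0.08) / 0.388 = ln(6.375) / 0.388 = 1.8524 / 0.388 = 4.774 km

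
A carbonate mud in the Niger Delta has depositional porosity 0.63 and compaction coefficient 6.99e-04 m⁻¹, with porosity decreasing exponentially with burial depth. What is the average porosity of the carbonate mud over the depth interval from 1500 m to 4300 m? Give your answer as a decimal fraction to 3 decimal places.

0.097

Working in km (1 km = 1000 m; c in km⁻¹ = c in m⁻¹ × 1000):
⟨n⟩ = (1/(Z₂−Z₁)) ∫ n₀ e^(−cZ) dZ = n₀·(e^(−c·Z₁) − e^(−c·Z₂)) / (c·(Z₂−Z₁))
e^(−0.699×1.5) = 0.3505; e^(−0.699×4.3) = 0.0495
⟨n⟩ = 0.63 × (0.3505 − 0.0495) / (0.699 × 2.8) = 0.63 × 0.1538 = 0.0969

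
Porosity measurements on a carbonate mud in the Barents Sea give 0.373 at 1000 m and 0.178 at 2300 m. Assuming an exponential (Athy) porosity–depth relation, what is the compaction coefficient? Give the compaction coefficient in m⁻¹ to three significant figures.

Working in km (1 km = 1000 m; k in km⁻¹ = k in m⁻¹ × 1000):
Athy: φ(Z) = φ₀ e^(−kZ) ⇒ φ₁/φ₂ = e^{k(Z₂−Z₁)} ⇒ k = ln(φ₁/φ₂)/(Z₂−Z₁)
k = ln(0.373/0.178) / (2.3 − 1) = ln(2.096) / 1.3 = 0.7398 / 1.3 = 0.5691 km⁻¹

0.000569 m⁻¹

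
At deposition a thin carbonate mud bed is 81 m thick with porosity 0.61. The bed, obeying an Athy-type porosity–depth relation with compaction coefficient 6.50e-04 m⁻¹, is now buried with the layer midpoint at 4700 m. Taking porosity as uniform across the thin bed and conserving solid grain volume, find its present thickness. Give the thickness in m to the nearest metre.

33 m

Working in km (1 km = 1000 m; k in km⁻¹ = k in m⁻¹ × 1000):
Porosity at 4.7 km: n = 0.61·exp(−0.65×4.7) = 0.0287
Solid-volume conservation: h(1−n) = h₀(1−n₀) ⇒ h = h₀·(1−n₀)/(1−n)
h = 0.081 × (1 − 0.61)/(1 − 0.0287) = 0.081 × 0.4015 = 0.0325 km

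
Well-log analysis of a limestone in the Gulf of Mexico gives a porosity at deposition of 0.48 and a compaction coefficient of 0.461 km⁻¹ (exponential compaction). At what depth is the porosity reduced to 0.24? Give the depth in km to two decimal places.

Invert Athy's law: z = ln(φ₀/φ) / c
z = ln(0.48/0.24) / 0.461 = ln(2) / 0.461 = 0.6931 / 0.461 = 1.504 km

1.50 km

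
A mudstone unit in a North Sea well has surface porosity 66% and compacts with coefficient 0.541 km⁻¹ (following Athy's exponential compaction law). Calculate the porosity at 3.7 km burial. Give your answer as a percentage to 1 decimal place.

8.9%

n = n₀·exp(−c·Z) = 0.66 × exp(−0.541 × 3.7) = 0.66 × exp(−2.002)
  = 0.66 × 0.1351 = 0.0892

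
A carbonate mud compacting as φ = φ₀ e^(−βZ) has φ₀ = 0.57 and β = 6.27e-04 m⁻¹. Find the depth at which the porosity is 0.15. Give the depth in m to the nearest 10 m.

2130 m

Working in km (1 km = 1000 m; β in km⁻¹ = β in m⁻¹ × 1000):
Invert Athy's law: Z = ln(φ₀/φ) / β
Z = ln(0.57/0.15) / 0.627 = ln(3.8) / 0.627 = 1.3350 / 0.627 = 2.129 km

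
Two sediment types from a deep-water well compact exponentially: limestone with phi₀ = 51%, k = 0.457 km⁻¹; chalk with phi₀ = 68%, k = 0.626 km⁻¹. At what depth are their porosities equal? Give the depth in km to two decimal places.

Set phi₀ₐ e^(−kₐZ) = phi₀ᵦ e^(−kᵦZ) ⇒ ln(phi₀ₐ/phi₀ᵦ) = (kₐ − kᵦ)·Z
Z = ln(0.51/0.68) / (0.457 − 0.626) = -0.2877 / -0.169 = 1.702 km

1.70 km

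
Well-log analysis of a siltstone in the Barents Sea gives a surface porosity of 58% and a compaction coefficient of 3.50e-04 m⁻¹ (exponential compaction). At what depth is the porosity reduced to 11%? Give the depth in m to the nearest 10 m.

Working in km (1 km = 1000 m; β in km⁻¹ = β in m⁻¹ × 1000):
Invert Athy's law: z = ln(φ₀/φ) / β
z = ln(0.58/0.11) / 0.35 = ln(5.273) / 0.35 = 1.6625 / 0.35 = 4.750 km

4750 m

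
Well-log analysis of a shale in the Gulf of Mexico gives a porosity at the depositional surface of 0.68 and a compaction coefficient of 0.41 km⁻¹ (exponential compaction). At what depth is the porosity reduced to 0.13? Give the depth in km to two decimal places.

4.04 km

Invert Athy's law: Z = ln(phi₀/phi) / c
Z = ln(0.68/0.13) / 0.41 = ln(5.231) / 0.41 = 1.6546 / 0.41 = 4.036 km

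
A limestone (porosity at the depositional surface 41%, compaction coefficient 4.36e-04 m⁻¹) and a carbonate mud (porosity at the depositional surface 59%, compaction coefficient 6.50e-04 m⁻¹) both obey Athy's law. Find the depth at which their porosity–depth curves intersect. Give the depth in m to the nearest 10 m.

1700 m

Working in km (1 km = 1000 m; k in km⁻¹ = k in m⁻¹ × 1000):
Set phi₀ₐ e^(−kₐz) = phi₀ᵦ e^(−kᵦz) ⇒ ln(phi₀ₐ/phi₀ᵦ) = (kₐ − kᵦ)·z
z = ln(0.41/0.59) / (0.436 − 0.65) = -0.3640 / -0.214 = 1.701 km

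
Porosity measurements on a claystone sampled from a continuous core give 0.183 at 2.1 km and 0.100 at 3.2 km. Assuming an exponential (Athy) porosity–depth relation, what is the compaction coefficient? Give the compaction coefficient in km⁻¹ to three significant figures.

0.549 km⁻¹

Athy: φ(z) = φ₀ e^(−cz) ⇒ φ₁/φ₂ = e^{c(z₂−z₁)} ⇒ c = ln(φ₁/φ₂)/(z₂−z₁)
c = ln(0.183/0.1) / (3.2 − 2.1) = ln(1.83) / 1.1 = 0.6043 / 1.1 = 0.5494 km⁻¹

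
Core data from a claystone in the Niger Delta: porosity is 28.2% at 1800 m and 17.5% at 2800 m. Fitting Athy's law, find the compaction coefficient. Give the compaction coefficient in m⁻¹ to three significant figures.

Working in km (1 km = 1000 m; c in km⁻¹ = c in m⁻¹ × 1000):
Athy: φ(d) = φ₀ e^(−cd) ⇒ φ₁/φ₂ = e^{c(d₂−d₁)} ⇒ c = ln(φ₁/φ₂)/(d₂−d₁)
c = ln(0.282/0.175) / (2.8 − 1.8) = ln(1.611) / 1 = 0.4771 / 1 = 0.4771 km⁻¹

0.000477 m⁻¹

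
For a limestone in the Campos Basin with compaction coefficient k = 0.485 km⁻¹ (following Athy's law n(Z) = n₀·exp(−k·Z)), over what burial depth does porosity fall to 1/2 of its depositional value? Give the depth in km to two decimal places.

n/n₀ = 1/2 ⇒ exp(−k·Z) = 1/2 ⇒ Z = ln(2) / k
Z = 0.6931 / 0.485 = 1.429 km

1.43 km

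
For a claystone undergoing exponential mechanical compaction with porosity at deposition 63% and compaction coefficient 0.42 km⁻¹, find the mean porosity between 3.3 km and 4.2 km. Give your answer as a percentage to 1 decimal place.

13.1%

⟨φ⟩ = (1/(Z₂−Z₁)) ∫ φ₀ e^(−kZ) dZ = φ₀·(e^(−k·Z₁) − e^(−k·Z₂)) / (k·(Z₂−Z₁))
e^(−0.42×3.3) = 0.2501; e^(−0.42×4.2) = 0.1714
⟨φ⟩ = 0.63 × (0.2501 − 0.1714) / (0.42 × 0.9) = 0.63 × 0.2082 = 0.1312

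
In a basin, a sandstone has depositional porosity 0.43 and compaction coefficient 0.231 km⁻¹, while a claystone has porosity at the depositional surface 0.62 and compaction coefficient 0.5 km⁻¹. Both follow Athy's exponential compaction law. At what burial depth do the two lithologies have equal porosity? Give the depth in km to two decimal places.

Set φ₀ₐ e^(−βₐz) = φ₀ᵦ e^(−βᵦz) ⇒ ln(φ₀ₐ/φ₀ᵦ) = (βₐ − βᵦ)·z
z = ln(0.43/0.62) / (0.231 − 0.5) = -0.3659 / -0.269 = 1.360 km

1.36 km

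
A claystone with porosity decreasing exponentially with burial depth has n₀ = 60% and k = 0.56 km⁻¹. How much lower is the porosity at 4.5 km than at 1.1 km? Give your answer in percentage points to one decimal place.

n(1.1) = 0.6·e^(−0.56×1.1) = 0.3241
n(4.5) = 0.6·e^(−0.56×4.5) = 0.0483
Δn = 0.3241 − 0.0483 = 0.2758

27.6 percentage points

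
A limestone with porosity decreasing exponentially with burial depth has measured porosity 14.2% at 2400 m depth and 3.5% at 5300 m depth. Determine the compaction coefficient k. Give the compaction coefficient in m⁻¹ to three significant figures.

0.000483 m⁻¹

Working in km (1 km = 1000 m; k in km⁻¹ = k in m⁻¹ × 1000):
Athy: phi(Z) = phi₀ e^(−kZ) ⇒ phi₁/phi₂ = e^{k(Z₂−Z₁)} ⇒ k = ln(phi₁/phi₂)/(Z₂−Z₁)
k = ln(0.142/0.035) / (5.3 − 2.4) = ln(4.057) / 2.9 = 1.4005 / 2.9 = 0.4829 km⁻¹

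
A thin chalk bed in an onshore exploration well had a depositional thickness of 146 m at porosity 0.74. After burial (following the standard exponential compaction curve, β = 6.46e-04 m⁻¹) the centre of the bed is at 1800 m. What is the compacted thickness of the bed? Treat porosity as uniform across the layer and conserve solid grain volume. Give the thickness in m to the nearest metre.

49 m

Working in km (1 km = 1000 m; β in km⁻¹ = β in m⁻¹ × 1000):
Porosity at 1.8 km: n = 0.74·exp(−0.646×1.8) = 0.2313
Solid-volume conservation: h(1−n) = h₀(1−n₀) ⇒ h = h₀·(1−n₀)/(1−n)
h = 0.146 × (1 − 0.74)/(1 − 0.2313) = 0.146 × 0.3382 = 0.0494 km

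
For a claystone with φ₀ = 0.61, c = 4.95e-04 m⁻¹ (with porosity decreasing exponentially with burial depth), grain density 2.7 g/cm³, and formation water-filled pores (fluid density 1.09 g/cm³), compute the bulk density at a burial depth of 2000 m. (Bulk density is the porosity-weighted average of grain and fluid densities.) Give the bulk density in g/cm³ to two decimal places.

Working in km (1 km = 1000 m; c in km⁻¹ = c in m⁻¹ × 1000):
Porosity at depth: φ = 0.61·exp(−0.495×2) = 0.61×0.3716 = 0.2267
Bulk density: ρ_b = (1−φ)ρ_g + φ·ρ_f = 0.7733×2.7 + 0.2267×1.09
       = 2.088 + 0.247 = 2.335 g/cm³

2.34 g/cm³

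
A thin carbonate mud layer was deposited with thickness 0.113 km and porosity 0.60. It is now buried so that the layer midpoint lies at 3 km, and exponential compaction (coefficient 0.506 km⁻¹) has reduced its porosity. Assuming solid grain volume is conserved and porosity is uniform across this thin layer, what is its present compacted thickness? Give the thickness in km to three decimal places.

0.052 km

Porosity at 3 km: phi = 0.6·exp(−0.506×3) = 0.1315
Solid-volume conservation: h(1−phi) = h₀(1−phi₀) ⇒ h = h₀·(1−phi₀)/(1−phi)
h = 0.113 × (1 − 0.6)/(1 − 0.1315) = 0.113 × 0.4606 = 0.0520 km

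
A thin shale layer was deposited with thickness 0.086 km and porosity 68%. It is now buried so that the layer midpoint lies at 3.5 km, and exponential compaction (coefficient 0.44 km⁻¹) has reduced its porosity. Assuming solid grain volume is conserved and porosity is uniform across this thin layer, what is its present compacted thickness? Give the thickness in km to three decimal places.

0.032 km

Porosity at 3.5 km: n = 0.68·exp(−0.44×3.5) = 0.1458
Solid-volume conservation: h(1−n) = h₀(1−n₀) ⇒ h = h₀·(1−n₀)/(1−n)
h = 0.086 × (1 − 0.68)/(1 − 0.1458) = 0.086 × 0.3746 = 0.0322 km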